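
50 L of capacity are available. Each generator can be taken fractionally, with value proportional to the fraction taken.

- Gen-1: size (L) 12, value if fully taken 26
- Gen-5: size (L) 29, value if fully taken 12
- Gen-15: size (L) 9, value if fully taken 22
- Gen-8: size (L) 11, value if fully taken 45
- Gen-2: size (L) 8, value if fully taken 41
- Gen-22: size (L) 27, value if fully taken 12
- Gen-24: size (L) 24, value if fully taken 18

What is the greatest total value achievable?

Rank by value-to-size ratio: Gen-2 41/8≈5.12, Gen-8 45/11≈4.09, Gen-15 22/9≈2.44, Gen-1 26/12≈2.17, Gen-24 18/24≈0.75, Gen-22 12/27≈0.444, Gen-5 12/29≈0.414.
Take all of Gen-2 (8 L, value 41) → 42 L left.
All 11 L of Gen-8 fit (value 45) → 31 remain.
All 9 L of Gen-15 fit (value 22) → 22 remain.
Gen-1: take in full, 12 L for value 26 → 10 left.
10 L left: a 10/24 share of Gen-24 gives 18×10/24 = 7.5.
Total value = 141.5.

141.5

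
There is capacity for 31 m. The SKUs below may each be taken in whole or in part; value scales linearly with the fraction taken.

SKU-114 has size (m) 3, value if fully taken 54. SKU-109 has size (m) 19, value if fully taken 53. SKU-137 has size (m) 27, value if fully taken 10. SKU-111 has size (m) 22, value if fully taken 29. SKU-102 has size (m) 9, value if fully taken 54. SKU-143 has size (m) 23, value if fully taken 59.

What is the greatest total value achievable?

161

Sort by value density: SKU-114 54/3≈18, SKU-102 54/9≈6, SKU-109 53/19≈2.79, SKU-143 59/23≈2.57, SKU-111 29/22≈1.32, SKU-137 10/27≈0.37.
All 3 m of SKU-114 fit (value 54) ; 28 remain.
All 9 m of SKU-102 fit (value 54) ; 19 remain.
SKU-109: take in full, 19 m for value 53 ; 0 left.
Total value = 161.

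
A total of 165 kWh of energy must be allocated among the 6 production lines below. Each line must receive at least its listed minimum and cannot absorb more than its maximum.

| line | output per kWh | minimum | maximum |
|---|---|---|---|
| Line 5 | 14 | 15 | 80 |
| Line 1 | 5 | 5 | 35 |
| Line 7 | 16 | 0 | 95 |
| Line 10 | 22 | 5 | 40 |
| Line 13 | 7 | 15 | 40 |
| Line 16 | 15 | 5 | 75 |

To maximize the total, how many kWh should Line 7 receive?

85

Meeting every minimum uses 15+5+0+5+15+5 = 45 kWh, leaving 120.
Highest output per kWh first: Line 10 22 > Line 7 16 > Line 16 15 > Line 5 14 > Line 13 7 > Line 1 5.
Line 10: +35 to 40 (cap) → 85 left.
Only 85 left; Line 7 takes them to reach 85.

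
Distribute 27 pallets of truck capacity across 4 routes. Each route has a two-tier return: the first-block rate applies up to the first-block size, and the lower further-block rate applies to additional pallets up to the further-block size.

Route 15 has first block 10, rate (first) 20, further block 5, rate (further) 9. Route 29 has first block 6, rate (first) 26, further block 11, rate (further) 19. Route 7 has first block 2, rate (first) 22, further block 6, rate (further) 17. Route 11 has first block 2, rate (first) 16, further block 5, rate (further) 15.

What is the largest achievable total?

571

Order all 8 blocks by rate: Route 29/tier1 26 > Route 7/tier1 22 > Route 15/tier1 20 > Route 29/tier2 19 > Route 7/tier2 17 > Route 11/tier1 16 > Route 11/tier2 15 > Route 15/tier2 9.
Route 29 tier1 at 26: fill all 6 — 21 left.
Route 7/tier1 (22): +2 — 19 left.
Fill Route 15 tier1 block (10 at 20) — 9 left.
Route 29/tier2: +9 of 11 at 19; pool empty.
Total = 26×6 + 22×2 + 20×10 + 19×9 = 571.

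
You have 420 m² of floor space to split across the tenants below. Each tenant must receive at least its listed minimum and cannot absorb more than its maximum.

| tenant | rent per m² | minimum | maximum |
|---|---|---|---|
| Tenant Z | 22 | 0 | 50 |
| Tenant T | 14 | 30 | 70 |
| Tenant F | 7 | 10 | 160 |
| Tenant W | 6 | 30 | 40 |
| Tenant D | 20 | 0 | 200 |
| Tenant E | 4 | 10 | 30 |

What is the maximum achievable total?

6720

Meeting every minimum uses 0+30+10+30+0+10 = 80 m², leaving 340.
Highest rent per m² first: Tenant Z 22 > Tenant D 20 > Tenant T 14 > Tenant F 7 > Tenant W 6 > Tenant E 4.
Tenant Z: +50 to 50 (cap) ; 290 left.
Tenant D: +200 to 200 (cap) ; 90 left.
Tenant T takes 40 more to reach its cap of 70 ; 50 left.
Only 50 left; Tenant F takes them to reach 60.
Total = 22×50 + 14×70 + 7×60 + 6×30 + 20×200 + 4×10 = 6720.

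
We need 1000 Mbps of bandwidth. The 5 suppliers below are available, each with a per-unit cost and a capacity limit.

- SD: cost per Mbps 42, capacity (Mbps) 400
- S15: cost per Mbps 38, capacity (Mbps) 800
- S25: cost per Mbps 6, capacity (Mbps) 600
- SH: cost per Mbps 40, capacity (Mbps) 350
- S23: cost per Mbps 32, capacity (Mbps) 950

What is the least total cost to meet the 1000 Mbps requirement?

Fill from the cheapest supplier first.
Take 600 from S25 at 6 ; need 400 more.
S23 (32): take the remaining 400 ; done.
S15, SH, SD: unused.
Cost = 600×6 + 400×32 = 16400.

16400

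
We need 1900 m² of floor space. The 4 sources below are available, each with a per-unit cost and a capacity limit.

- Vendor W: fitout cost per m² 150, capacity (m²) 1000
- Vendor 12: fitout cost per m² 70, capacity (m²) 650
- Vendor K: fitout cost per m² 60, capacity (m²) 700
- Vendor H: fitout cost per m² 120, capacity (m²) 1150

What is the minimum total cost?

153500

Fill from the cheapest source first.
Vendor K (60): use full 700 → 1200 m² to go.
Vendor 12 (70): use full 650 → 550 m² to go.
Vendor H at 120: take 550 of its 1150 → requirement met.
Vendor W: unused.
Cost = 700×60 + 650×70 + 550×120 = 153500.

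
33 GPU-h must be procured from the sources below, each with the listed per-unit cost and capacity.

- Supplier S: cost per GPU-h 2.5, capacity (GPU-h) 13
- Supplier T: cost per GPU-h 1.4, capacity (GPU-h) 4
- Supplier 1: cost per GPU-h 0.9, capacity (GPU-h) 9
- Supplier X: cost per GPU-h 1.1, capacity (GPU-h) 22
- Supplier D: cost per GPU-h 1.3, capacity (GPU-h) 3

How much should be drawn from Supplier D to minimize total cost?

2

Fill from the cheapest source first.
Take 9 from Supplier 1 at 0.9 → need 24 more.
Supplier X at 1.1: take all 22 GPU-h → 2 still needed.
Supplier D at 1.3: take 2 of its 3 → requirement met.
Supplier T, Supplier S: unused.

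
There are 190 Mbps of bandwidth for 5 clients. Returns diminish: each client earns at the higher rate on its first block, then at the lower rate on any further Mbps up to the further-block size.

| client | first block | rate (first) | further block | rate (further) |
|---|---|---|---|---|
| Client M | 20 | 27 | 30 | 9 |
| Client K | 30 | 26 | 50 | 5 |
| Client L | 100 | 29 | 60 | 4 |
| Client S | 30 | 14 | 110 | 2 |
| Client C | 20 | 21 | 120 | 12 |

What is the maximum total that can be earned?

Order all 10 blocks by rate: Client L/first 29 > Client M/first 27 > Client K/first 26 > Client C/first 21 > Client S/first 14 > Client C/second 12 > Client M/second 9 > Client K/second 5 > Client L/second 4 > Client S/second 2.
Fill Client L first block (100 at 29) → 90 left.
Client M first at 27: fill all 20 → 70 left.
Client K/first (26): +30 → 40 left.
Fill Client C first block (20 at 21) → 20 left.
Client S/first: +20 of 30 at 14; pool empty.
Total = 29×100 + 27×20 + 26×30 + 21×20 + 14×20 = 4920.

4920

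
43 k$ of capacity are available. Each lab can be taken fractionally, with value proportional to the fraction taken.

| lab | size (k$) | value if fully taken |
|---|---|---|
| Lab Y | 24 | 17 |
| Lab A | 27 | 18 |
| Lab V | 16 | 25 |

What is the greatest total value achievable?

Best value per unit of size first: Lab V 25/16≈1.56, Lab Y 17/24≈0.708, Lab A 18/27≈0.667.
Lab V: take in full, 16 k$ for value 25 ; 27 left.
Lab Y: take in full, 24 k$ for value 17 ; 3 left.
3 k$ left: a 3/27 share of Lab A gives 18×3/27 = 2.
Total value = 44.

44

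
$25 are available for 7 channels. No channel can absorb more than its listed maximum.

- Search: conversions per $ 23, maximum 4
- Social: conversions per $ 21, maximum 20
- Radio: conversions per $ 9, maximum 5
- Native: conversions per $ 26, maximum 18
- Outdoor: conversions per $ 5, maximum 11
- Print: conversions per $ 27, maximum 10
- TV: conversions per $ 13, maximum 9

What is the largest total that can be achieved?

660

Order the channels by conversions per $: Print 27 > Native 26 > Search 23 > Social 21 > TV 13 > Radio 9 > Outdoor 5.
Give Print 10 to hit its cap of 10 ; 15 left.
Native: +15 (room for 18) → 15. Pool exhausted.
Total = 26×15 + 27×10 = 660.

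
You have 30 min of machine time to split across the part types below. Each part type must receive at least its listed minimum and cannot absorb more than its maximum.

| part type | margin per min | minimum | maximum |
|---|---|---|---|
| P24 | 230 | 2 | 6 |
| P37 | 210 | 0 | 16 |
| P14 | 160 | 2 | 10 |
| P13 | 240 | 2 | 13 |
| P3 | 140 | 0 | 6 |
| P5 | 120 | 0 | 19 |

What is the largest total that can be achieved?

6710

Meeting every minimum uses 2+0+2+2+0+0 = 6 min, leaving 24.
Rank by margin per min: P13 240 > P24 230 > P37 210 > P14 160 > P3 140 > P5 120.
P13: +11 to 13 (cap) → 13 left.
P24: +4 to 6 (cap) → 9 left.
Only 9 left; P37 takes them to reach 9.
Total = 230×6 + 210×9 + 160×2 + 240×13 = 6710.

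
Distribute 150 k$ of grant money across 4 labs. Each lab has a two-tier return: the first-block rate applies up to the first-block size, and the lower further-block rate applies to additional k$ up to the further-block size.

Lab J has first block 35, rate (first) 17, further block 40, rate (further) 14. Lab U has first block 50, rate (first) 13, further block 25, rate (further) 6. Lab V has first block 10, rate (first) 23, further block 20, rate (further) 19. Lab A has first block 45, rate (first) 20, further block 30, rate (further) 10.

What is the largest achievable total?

Treat each block as its own option and order by rate: Lab V/first 23 > Lab A/first 20 > Lab V/second 19 > Lab J/first 17 > Lab J/second 14 > Lab U/first 13 > Lab A/second 10 > Lab U/second 6.
Fill Lab V first block (10 at 23) → 140 left.
Fill Lab A first block (45 at 20) → 95 left.
Fill Lab V second block (20 at 19) → 75 left.
Lab J first at 17: fill all 35 → 40 left.
Fill Lab J second block (40 at 14) → 0 left.
Total = 23×10 + 20×45 + 19×20 + 17×35 + 14×40 = 2665.

2665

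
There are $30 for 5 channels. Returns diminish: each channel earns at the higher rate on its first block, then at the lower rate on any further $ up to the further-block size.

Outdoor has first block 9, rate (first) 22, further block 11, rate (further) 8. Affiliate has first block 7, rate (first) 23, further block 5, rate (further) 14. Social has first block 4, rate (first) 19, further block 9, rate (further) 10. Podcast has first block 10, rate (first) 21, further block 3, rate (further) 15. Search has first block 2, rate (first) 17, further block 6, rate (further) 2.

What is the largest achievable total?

Rank every tier by rate: Affiliate/T1 23 > Outdoor/T1 22 > Podcast/T1 21 > Social/T1 19 > Search/T1 17 > Podcast/T2 15 > Affiliate/T2 14 > Social/T2 10 > Outdoor/T2 8 > Search/T2 2.
Affiliate T1 at 23: fill all 7 ; 23 left.
Fill Outdoor T1 block (9 at 22) ; 14 left.
Fill Podcast T1 block (10 at 21) ; 4 left.
Fill Social T1 block (4 at 19) ; 0 left.
Total = 23×7 + 22×9 + 21×10 + 19×4 = 645.

645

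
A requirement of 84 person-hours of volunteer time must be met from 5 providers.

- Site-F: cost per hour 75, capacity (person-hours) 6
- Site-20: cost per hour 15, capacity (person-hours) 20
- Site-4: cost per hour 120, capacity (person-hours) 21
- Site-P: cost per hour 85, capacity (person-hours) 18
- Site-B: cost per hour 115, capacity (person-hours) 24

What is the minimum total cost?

6960

Use providers in increasing cost order.
Take 20 from Site-20 at 15 — need 64 more.
Site-F (75): use full 6 — 58 person-hours to go.
Take 18 from Site-P at 85 — need 40 more.
Take 24 from Site-B at 115 — need 16 more.
Take 16 from Site-4 at 120 to finish.
Cost = 20×15 + 6×75 + 18×85 + 24×115 + 16×120 = 6960.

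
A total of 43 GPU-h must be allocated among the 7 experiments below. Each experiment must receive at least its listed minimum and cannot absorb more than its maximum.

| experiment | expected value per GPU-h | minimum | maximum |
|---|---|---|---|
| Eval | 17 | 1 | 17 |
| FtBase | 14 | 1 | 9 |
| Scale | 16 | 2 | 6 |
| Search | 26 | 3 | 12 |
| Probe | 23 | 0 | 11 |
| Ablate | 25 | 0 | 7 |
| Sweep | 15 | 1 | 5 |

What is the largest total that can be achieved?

954

Meeting every minimum uses 1+1+2+3+0+0+1 = 8 GPU-h, leaving 35.
Highest expected value per GPU-h first: Search 26 > Ablate 25 > Probe 23 > Eval 17 > Scale 16 > Sweep 15 > FtBase 14.
Give Search 9 more to hit its cap of 12 ; 26 left.
Give Ablate 7 more to hit its cap of 7 ; 19 left.
Probe takes 11 more to reach its cap of 11 ; 8 left.
Eval has room for 16 more but only 8 remain, so it gets 9.
Total = 17×9 + 14×1 + 16×2 + 26×12 + 23×11 + 25×7 + 15×1 = 954.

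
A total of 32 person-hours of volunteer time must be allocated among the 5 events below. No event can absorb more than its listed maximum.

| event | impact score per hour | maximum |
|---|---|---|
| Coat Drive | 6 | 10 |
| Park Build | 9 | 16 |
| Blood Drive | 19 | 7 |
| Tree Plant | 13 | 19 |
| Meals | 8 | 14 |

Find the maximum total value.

Order the events by impact score per hour: Blood Drive 19 > Tree Plant 13 > Park Build 9 > Meals 8 > Coat Drive 6.
Blood Drive: +7 to 7 (cap) ; 25 left.
Tree Plant: +19 to 19 (cap) ; 6 left.
Park Build has room for 16 but only 6 remain, so it gets 6.
Total = 9×6 + 19×7 + 13×19 = 434.

434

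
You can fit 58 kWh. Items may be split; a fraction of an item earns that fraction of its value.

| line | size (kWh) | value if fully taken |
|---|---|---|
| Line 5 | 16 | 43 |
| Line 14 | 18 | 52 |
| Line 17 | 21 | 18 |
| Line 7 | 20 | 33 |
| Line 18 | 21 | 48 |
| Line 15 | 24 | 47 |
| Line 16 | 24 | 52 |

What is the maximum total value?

Rank by value-to-size ratio: Line 14 52/18≈2.89, Line 5 43/16≈2.69, Line 18 48/21≈2.29, Line 16 52/24≈2.17, Line 15 47/24≈1.96, Line 7 33/20≈1.65, Line 17 18/21≈0.857.
Line 14: take in full, 18 kWh for value 52 ; 40 left.
All 16 kWh of Line 5 fit (value 43) ; 24 remain.
Take all of Line 18 (21 kWh, value 48) ; 3 kWh left.
Fill the last 3 kWh with part of Line 16: 3/24 of it earns 6.5.
Total value = 149.5.

149.5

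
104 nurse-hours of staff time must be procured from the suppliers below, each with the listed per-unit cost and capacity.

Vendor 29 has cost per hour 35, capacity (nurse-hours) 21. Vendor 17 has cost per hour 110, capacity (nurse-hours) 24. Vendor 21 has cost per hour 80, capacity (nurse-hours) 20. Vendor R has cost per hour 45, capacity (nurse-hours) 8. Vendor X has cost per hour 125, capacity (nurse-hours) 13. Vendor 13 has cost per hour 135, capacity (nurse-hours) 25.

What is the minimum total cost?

Use suppliers in increasing cost order.
Vendor 29 at 35: take all 21 nurse-hours → 83 still needed.
Vendor R (45): use full 8 → 75 nurse-hours to go.
Take 20 from Vendor 21 at 80 → need 55 more.
Vendor 17 (110): use full 24 → 31 nurse-hours to go.
Take 13 from Vendor X at 125 → need 18 more.
Vendor 13 (135): take the remaining 18 → done.
Cost = 21×35 + 8×45 + 20×80 + 24×110 + 13×125 + 18×135 = 9390.

9390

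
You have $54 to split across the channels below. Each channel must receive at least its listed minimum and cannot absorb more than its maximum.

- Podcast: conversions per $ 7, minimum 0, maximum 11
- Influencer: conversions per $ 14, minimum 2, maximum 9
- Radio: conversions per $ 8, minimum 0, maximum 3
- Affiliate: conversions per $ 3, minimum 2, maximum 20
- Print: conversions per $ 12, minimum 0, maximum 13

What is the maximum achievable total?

Meeting every minimum uses 0+2+0+2+0 = 4 $, leaving 50.
Highest conversions per $ first: Influencer 14 > Print 12 > Radio 8 > Podcast 7 > Affiliate 3.
Give Influencer 7 more to hit its cap of 9 ; 43 left.
Print takes 13 more to reach its cap of 13 ; 30 left.
Radio takes 3 more to reach its cap of 3 ; 27 left.
Give Podcast 11 more to hit its cap of 11 ; 16 left.
Affiliate has room for 18 more but only 16 remain, so it gets 18.
Total = 7×11 + 14×9 + 8×3 + 3×18 + 12×13 = 437.

437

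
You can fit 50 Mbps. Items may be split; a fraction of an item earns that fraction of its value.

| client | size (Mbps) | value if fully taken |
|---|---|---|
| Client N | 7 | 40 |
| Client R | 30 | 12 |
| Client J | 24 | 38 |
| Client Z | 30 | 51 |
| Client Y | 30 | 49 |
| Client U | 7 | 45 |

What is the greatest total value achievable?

145.8

Sort by value density: Client U 45/7≈6.43, Client N 40/7≈5.71, Client Z 51/30≈1.7, Client Y 49/30≈1.63, Client J 38/24≈1.58, Client R 12/30≈0.4.
Take all of Client U (7 Mbps, value 45) ; 43 Mbps left.
All 7 Mbps of Client N fit (value 40) ; 36 remain.
Take all of Client Z (30 Mbps, value 51) ; 6 Mbps left.
Only 6 Mbps remain; take 6/30 of Client Y for value 49×6/30 = 9.8.
Total value = 145.8.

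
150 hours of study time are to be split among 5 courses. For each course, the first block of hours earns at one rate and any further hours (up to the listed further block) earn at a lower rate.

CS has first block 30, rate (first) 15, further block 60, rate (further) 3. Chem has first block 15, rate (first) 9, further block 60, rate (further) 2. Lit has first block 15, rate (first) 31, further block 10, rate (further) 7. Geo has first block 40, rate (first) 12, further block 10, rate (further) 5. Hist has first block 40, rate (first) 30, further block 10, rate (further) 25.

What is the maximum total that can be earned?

Treat each block as its own option and order by rate: Lit/tier1 31 > Hist/tier1 30 > Hist/tier2 25 > CS/tier1 15 > Geo/tier1 12 > Chem/tier1 9 > Lit/tier2 7 > Geo/tier2 5 > CS/tier2 3 > Chem/tier2 2.
Fill Lit tier1 block (15 at 31) — 135 left.
Hist tier1 at 30: fill all 40 — 95 left.
Hist/tier2 (25): +10 — 85 left.
Fill CS tier1 block (30 at 15) — 55 left.
Geo/tier1 (12): +40 — 15 left.
Chem/tier1 (9): +15 — 0 left.
Total = 31×15 + 30×40 + 25×10 + 15×30 + 12×40 + 9×15 = 2980.

2980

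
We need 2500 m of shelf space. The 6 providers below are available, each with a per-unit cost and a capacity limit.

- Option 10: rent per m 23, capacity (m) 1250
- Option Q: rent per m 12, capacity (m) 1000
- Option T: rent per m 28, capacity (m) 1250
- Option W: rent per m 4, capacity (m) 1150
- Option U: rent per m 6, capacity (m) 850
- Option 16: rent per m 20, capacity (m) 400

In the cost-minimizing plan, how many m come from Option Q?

Use providers in increasing cost order.
Take 1150 from Option W at 4 → need 1350 more.
Option U (6): use full 850 → 500 m to go.
Option Q at 12: take 500 of its 1000 → requirement met.
Option 16, Option 10, Option T: unused.

500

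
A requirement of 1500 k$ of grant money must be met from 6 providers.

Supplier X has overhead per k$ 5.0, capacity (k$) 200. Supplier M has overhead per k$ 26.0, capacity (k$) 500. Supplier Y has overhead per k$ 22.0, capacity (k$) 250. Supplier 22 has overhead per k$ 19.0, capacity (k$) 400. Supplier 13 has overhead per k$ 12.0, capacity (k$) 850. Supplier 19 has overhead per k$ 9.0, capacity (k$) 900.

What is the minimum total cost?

13900

Use providers in increasing cost order.
Supplier X at 5.0: take all 200 k$ ; 1300 still needed.
Supplier 19 at 9.0: take all 900 k$ ; 400 still needed.
Take 400 from Supplier 13 at 12.0 to finish.
Supplier 22, Supplier Y, Supplier M: unused.
Cost = 200×5.0 + 900×9.0 + 400×12.0 = 13900.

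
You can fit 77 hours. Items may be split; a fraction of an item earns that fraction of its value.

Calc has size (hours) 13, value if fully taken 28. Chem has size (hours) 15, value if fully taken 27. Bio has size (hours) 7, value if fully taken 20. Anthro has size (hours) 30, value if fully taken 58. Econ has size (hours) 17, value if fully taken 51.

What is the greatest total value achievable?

175

Sort by value density: Econ 51/17≈3, Bio 20/7≈2.86, Calc 28/13≈2.15, Anthro 58/30≈1.93, Chem 27/15≈1.8.
Take all of Econ (17 hours, value 51) — 60 hours left.
Take all of Bio (7 hours, value 20) — 53 hours left.
Take all of Calc (13 hours, value 28) — 40 hours left.
Anthro: take in full, 30 hours for value 58 — 10 left.
Fill the last 10 hours with part of Chem: 10/15 of it earns 18.
Total value = 175.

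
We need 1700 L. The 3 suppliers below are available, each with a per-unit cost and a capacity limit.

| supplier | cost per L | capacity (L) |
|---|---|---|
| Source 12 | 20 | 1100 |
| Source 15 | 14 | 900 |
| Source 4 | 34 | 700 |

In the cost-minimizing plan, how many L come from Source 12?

800

Fill from the cheapest supplier first.
Take 900 from Source 15 at 14 ; need 800 more.
Source 12 at 20: take 800 of its 1100 ; requirement met.
Source 4: unused.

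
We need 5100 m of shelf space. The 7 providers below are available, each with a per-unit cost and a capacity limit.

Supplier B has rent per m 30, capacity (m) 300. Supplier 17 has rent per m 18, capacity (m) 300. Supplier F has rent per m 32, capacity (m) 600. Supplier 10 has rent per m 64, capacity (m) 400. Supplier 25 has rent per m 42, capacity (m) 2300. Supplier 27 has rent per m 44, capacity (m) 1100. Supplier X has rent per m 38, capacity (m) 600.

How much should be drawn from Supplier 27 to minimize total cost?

1000

Use providers in increasing cost order.
Take 300 from Supplier 17 at 18 ; need 4800 more.
Supplier B at 30: take all 300 m ; 4500 still needed.
Take 600 from Supplier F at 32 ; need 3900 more.
Supplier X at 38: take all 600 m ; 3300 still needed.
Supplier 25 at 42: take all 2300 m ; 1000 still needed.
Take 1000 from Supplier 27 at 44 to finish.
Supplier 10: unused.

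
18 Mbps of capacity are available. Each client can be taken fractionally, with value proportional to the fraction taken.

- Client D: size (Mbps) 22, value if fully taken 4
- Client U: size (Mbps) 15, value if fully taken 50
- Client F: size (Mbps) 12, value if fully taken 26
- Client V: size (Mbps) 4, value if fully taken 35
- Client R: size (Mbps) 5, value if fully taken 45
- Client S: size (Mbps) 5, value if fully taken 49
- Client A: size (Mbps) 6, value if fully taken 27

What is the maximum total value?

147

Rank by value-to-size ratio: Client S 49/5≈9.8, Client R 45/5≈9, Client V 35/4≈8.75, Client A 27/6≈4.5, Client U 50/15≈3.33, Client F 26/12≈2.17, Client D 4/22≈0.182.
Client S: take in full, 5 Mbps for value 49 → 13 left.
All 5 Mbps of Client R fit (value 45) → 8 remain.
Client V: take in full, 4 Mbps for value 35 → 4 left.
Only 4 Mbps remain; take 4/6 of Client A for value 27×4/6 = 18.
Total value = 147.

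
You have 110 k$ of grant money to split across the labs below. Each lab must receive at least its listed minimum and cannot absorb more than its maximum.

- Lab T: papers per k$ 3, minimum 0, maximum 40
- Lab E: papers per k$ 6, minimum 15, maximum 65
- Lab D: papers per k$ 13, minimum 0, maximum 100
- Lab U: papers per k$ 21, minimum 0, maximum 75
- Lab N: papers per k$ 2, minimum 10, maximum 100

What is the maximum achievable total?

Meeting every minimum uses 0+15+0+0+10 = 25 k$, leaving 85.
Rank by papers per k$: Lab U 21 > Lab D 13 > Lab E 6 > Lab T 3 > Lab N 2.
Lab U: +75 to 75 (cap) → 10 left.
Only 10 left; Lab D takes them to reach 10.
Total = 6×15 + 13×10 + 21×75 + 2×10 = 1815.

1815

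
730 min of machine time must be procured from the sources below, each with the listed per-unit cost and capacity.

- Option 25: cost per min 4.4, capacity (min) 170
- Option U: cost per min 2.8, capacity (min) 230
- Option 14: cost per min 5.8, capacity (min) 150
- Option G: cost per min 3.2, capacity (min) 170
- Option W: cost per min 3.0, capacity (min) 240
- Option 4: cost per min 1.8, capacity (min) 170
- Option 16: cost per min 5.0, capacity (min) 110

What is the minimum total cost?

Fill from the cheapest source first.
Option 4 at 1.8: take all 170 min — 560 still needed.
Option U at 2.8: take all 230 min — 330 still needed.
Take 240 from Option W at 3.0 — need 90 more.
Option G (3.2): take the remaining 90 — done.
Option 25, Option 16, Option 14: unused.
Cost = 170×1.8 + 230×2.8 + 240×3.0 + 90×3.2 = 1958.

1958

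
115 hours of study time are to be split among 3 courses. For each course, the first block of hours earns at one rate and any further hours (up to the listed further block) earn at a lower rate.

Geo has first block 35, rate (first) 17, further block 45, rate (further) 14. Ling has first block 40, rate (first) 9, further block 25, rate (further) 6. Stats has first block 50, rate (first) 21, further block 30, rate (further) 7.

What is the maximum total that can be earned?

Rank every tier by rate: Stats/first 21 > Geo/first 17 > Geo/second 14 > Ling/first 9 > Stats/second 7 > Ling/second 6.
Stats first at 21: fill all 50 ; 65 left.
Geo/first (17): +35 ; 30 left.
30 remain; put them into Geo second at 14.
Total = 21×50 + 17×35 + 14×30 = 2065.

2065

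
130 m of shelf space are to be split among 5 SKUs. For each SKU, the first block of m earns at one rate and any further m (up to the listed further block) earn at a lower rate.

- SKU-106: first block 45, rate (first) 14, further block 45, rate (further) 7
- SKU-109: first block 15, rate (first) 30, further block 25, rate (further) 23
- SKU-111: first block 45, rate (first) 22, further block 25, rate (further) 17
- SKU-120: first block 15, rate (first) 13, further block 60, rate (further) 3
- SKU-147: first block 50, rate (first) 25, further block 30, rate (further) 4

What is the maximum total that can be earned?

3155

Treat each block as its own option and order by rate: SKU-109/T1 30 > SKU-147/T1 25 > SKU-109/T2 23 > SKU-111/T1 22 > SKU-111/T2 17 > SKU-106/T1 14 > SKU-120/T1 13 > SKU-106/T2 7 > SKU-147/T2 4 > SKU-120/T2 3.
SKU-109 T1 at 30: fill all 15 → 115 left.
SKU-147 T1 at 25: fill all 50 → 65 left.
SKU-109 T2 at 23: fill all 25 → 40 left.
SKU-111 T1 at 22: only 40 left, fill 40.
Total = 30×15 + 25×50 + 23×25 + 22×40 = 3155.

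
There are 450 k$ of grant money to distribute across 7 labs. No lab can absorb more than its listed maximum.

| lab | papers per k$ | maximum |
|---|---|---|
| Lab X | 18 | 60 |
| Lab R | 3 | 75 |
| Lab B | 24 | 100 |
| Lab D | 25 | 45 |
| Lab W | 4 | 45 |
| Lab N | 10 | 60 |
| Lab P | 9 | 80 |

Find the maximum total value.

6285

Highest papers per k$ first: Lab D 25 > Lab B 24 > Lab X 18 > Lab N 10 > Lab P 9 > Lab W 4 > Lab R 3.
Lab D: +45 to 45 (cap) → 405 left.
Give Lab B 100 to hit its cap of 100 → 305 left.
Lab X takes 60 to reach its cap of 60 → 245 left.
Lab N takes 60 to reach its cap of 60 → 185 left.
Lab P takes 80 to reach its cap of 80 → 105 left.
Give Lab W 45 to hit its cap of 45 → 60 left.
Only 60 left; Lab R takes them to reach 60.
Total = 18×60 + 3×60 + 24×100 + 25×45 + 4×45 + 10×60 + 9×80 = 6285.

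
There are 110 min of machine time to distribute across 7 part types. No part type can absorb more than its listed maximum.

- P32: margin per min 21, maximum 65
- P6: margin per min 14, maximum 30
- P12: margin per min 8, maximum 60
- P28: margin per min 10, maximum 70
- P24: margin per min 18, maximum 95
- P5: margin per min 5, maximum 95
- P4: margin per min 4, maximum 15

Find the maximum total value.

2175

Rank by margin per min: P32 21 > P24 18 > P6 14 > P28 10 > P12 8 > P5 5 > P4 4.
P32 takes 65 to reach its cap of 65 → 45 left.
P24: +45 (room for 95) → 45. Pool exhausted.
Total = 21×65 + 18×45 = 2175.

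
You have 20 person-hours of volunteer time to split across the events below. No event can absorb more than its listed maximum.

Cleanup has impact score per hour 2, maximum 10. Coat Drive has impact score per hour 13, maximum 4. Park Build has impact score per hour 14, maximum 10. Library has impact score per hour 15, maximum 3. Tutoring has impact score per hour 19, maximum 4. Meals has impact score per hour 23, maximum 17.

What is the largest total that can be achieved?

448

Rank by impact score per hour: Meals 23 > Tutoring 19 > Library 15 > Park Build 14 > Coat Drive 13 > Cleanup 2.
Meals: +17 to 17 (cap) ; 3 left.
Only 3 left; Tutoring takes them to reach 3.
Total = 19×3 + 23×17 = 448.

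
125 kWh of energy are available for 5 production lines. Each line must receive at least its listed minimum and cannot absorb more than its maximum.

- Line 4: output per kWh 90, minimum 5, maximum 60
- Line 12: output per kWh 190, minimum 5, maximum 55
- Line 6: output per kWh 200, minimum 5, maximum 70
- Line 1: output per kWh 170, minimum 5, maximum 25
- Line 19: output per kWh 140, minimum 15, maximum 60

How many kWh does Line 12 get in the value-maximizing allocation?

30

Meeting every minimum uses 5+5+5+5+15 = 35 kWh, leaving 90.
Order the production lines by output per kWh: Line 6 200 > Line 12 190 > Line 1 170 > Line 19 140 > Line 4 90.
Line 6 takes 65 more to reach its cap of 70 — 25 left.
Line 12 has room for 50 more but only 25 remain, so it gets 30.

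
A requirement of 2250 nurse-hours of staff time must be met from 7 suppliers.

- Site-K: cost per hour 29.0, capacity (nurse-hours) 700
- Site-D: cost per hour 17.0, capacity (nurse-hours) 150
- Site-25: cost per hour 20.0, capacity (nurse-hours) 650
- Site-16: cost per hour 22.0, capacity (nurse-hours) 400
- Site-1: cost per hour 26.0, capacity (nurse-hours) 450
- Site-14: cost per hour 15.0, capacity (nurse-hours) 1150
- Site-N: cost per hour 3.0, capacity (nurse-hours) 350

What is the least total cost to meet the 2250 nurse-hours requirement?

32850

Use suppliers in increasing cost order.
Take 350 from Site-N at 3.0 ; need 1900 more.
Site-14 (15.0): use full 1150 ; 750 nurse-hours to go.
Site-D at 17.0: take all 150 nurse-hours ; 600 still needed.
Site-25 at 20.0: take 600 of its 650 ; requirement met.
Site-16, Site-1, Site-K: unused.
Cost = 350×3.0 + 1150×15.0 + 150×17.0 + 600×20.0 = 32850.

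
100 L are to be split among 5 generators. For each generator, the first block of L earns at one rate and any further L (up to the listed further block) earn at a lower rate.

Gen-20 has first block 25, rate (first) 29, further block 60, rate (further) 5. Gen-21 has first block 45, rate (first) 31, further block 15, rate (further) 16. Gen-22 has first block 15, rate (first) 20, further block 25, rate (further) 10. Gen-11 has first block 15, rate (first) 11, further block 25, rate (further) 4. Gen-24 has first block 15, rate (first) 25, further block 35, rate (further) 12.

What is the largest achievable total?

2795

Treat each block as its own option and order by rate: Gen-21/first 31 > Gen-20/first 29 > Gen-24/first 25 > Gen-22/first 20 > Gen-21/second 16 > Gen-24/second 12 > Gen-11/first 11 > Gen-22/second 10 > Gen-20/second 5 > Gen-11/second 4.
Fill Gen-21 first block (45 at 31) — 55 left.
Gen-20 first at 29: fill all 25 — 30 left.
Gen-24/first (25): +15 — 15 left.
Gen-22/first (20): +15 — 0 left.
Total = 31×45 + 29×25 + 25×15 + 20×15 = 2795.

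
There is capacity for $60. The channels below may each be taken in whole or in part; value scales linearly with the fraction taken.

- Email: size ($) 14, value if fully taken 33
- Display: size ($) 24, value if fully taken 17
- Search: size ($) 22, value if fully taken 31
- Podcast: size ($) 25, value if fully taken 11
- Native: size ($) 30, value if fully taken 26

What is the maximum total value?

84.8

Rank by value-to-size ratio: Email 33/14≈2.36, Search 31/22≈1.41, Native 26/30≈0.867, Display 17/24≈0.708, Podcast 11/25≈0.44.
All 14 $ of Email fit (value 33) ; 46 remain.
Search: take in full, 22 $ for value 31 ; 24 left.
24 $ left: a 24/30 share of Native gives 26×24/30 = 20.8.
Total value = 84.8.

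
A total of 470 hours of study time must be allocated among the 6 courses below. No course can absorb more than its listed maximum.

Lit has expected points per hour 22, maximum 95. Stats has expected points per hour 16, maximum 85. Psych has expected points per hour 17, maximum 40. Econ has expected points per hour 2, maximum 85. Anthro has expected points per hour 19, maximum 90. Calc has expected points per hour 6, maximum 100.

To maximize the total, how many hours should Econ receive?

60

Highest expected points per hour first: Lit 22 > Anthro 19 > Psych 17 > Stats 16 > Calc 6 > Econ 2.
Give Lit 95 to hit its cap of 95 → 375 left.
Anthro: +90 to 90 (cap) → 285 left.
Psych: +40 to 40 (cap) → 245 left.
Stats: +85 to 85 (cap) → 160 left.
Calc takes 100 to reach its cap of 100 → 60 left.
Only 60 left; Econ takes them to reach 60.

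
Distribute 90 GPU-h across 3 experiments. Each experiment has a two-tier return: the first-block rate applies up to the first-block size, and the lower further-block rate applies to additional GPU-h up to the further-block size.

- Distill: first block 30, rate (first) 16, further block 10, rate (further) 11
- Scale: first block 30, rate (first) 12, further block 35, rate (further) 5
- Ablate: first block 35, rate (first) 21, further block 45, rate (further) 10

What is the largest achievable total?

Rank every tier by rate: Ablate/first 21 > Distill/first 16 > Scale/first 12 > Distill/second 11 > Ablate/second 10 > Scale/second 5.
Fill Ablate first block (35 at 21) → 55 left.
Distill/first (16): +30 → 25 left.
25 remain; put them into Scale first at 12.
Total = 21×35 + 16×30 + 12×25 = 1515.

1515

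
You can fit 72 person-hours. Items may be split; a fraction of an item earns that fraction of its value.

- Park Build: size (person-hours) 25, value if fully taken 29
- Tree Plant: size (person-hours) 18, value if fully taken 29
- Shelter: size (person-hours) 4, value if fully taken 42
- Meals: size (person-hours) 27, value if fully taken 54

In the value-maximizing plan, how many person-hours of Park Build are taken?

Rank by value-to-size ratio: Shelter 42/4≈10.5, Meals 54/27≈2, Tree Plant 29/18≈1.61, Park Build 29/25≈1.16.
All 4 person-hours of Shelter fit (value 42) ; 68 remain.
Meals: take in full, 27 person-hours for value 54 ; 41 left.
Tree Plant: take in full, 18 person-hours for value 29 ; 23 left.
Fill the last 23 person-hours with part of Park Build: 23/25 of it earns 26.68.

23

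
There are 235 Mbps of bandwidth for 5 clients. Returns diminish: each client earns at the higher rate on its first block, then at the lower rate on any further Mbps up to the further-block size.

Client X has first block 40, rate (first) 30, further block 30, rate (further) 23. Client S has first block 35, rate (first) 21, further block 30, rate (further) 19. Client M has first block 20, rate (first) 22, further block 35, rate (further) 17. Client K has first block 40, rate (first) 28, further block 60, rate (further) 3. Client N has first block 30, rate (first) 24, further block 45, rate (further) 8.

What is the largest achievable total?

5645

Rank every tier by rate: Client X/tier1 30 > Client K/tier1 28 > Client N/tier1 24 > Client X/tier2 23 > Client M/tier1 22 > Client S/tier1 21 > Client S/tier2 19 > Client M/tier2 17 > Client N/tier2 8 > Client K/tier2 3.
Fill Client X tier1 block (40 at 30) → 195 left.
Client K/tier1 (28): +40 → 155 left.
Fill Client N tier1 block (30 at 24) → 125 left.
Client X tier2 at 23: fill all 30 → 95 left.
Fill Client M tier1 block (20 at 22) → 75 left.
Client S/tier1 (21): +35 → 40 left.
Client S tier2 at 19: fill all 30 → 10 left.
Client M/tier2: +10 of 35 at 17; pool empty.
Total = 30×40 + 28×40 + 24×30 + 23×30 + 22×20 + 21×35 + 19×30 + 17×10 = 5645.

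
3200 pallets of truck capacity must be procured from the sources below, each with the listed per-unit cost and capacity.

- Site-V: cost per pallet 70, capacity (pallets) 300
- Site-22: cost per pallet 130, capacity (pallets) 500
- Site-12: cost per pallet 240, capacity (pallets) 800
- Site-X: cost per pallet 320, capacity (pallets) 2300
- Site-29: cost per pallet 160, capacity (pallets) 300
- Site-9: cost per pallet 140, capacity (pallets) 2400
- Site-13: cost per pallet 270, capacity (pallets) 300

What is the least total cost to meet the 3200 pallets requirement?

422000

Fill from the cheapest source first.
Site-V (70): use full 300 — 2900 pallets to go.
Site-22 at 130: take all 500 pallets — 2400 still needed.
Site-9 (140): use full 2400 — 0 pallets to go.
Site-29, Site-12, Site-13, Site-X: unused.
Cost = 300×70 + 500×130 + 2400×140 = 422000.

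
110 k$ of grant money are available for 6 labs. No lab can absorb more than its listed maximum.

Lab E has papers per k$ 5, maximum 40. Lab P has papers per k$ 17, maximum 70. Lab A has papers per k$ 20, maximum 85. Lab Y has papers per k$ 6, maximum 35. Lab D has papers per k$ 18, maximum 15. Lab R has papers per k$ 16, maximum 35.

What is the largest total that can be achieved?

Order the labs by papers per k$: Lab A 20 > Lab D 18 > Lab P 17 > Lab R 16 > Lab Y 6 > Lab E 5.
Lab A takes 85 to reach its cap of 85 → 25 left.
Lab D takes 15 to reach its cap of 15 → 10 left.
Lab P has room for 70 but only 10 remain, so it gets 10.
Total = 17×10 + 20×85 + 18×15 = 2140.

2140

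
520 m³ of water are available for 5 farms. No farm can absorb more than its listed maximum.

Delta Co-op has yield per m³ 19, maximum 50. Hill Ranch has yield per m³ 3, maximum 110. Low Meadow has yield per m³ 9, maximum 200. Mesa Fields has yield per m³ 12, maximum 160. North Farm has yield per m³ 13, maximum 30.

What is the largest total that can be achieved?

5300

Rank by yield per m³: Delta Co-op 19 > North Farm 13 > Mesa Fields 12 > Low Meadow 9 > Hill Ranch 3.
Delta Co-op takes 50 to reach its cap of 50 ; 470 left.
North Farm takes 30 to reach its cap of 30 ; 440 left.
Mesa Fields: +160 to 160 (cap) ; 280 left.
Low Meadow takes 200 to reach its cap of 200 ; 80 left.
Hill Ranch: +80 (room for 110) → 80. Pool exhausted.
Total = 19×50 + 3×80 + 9×200 + 12×160 + 13×30 = 5300.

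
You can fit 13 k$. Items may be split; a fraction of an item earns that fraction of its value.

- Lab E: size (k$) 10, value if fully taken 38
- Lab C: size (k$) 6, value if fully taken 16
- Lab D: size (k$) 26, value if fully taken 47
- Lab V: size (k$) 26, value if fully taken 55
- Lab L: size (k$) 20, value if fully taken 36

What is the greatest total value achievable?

Sort by value density: Lab E 38/10≈3.8, Lab C 16/6≈2.67, Lab V 55/26≈2.12, Lab D 47/26≈1.81, Lab L 36/20≈1.8.
All 10 k$ of Lab E fit (value 38) → 3 remain.
Fill the last 3 k$ with part of Lab C: 3/6 of it earns 8.
Total value = 46.

46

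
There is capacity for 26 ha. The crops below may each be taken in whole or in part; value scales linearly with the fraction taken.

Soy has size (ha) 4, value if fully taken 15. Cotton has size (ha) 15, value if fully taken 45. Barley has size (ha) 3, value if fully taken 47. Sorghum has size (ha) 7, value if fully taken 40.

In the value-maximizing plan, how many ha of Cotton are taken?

12

Sort by value density: Barley 47/3≈15.7, Sorghum 40/7≈5.71, Soy 15/4≈3.75, Cotton 45/15≈3.
Take all of Barley (3 ha, value 47) ; 23 ha left.
All 7 ha of Sorghum fit (value 40) ; 16 remain.
Soy: take in full, 4 ha for value 15 ; 12 left.
Only 12 ha remain; take 12/15 of Cotton for value 45×12/15 = 36.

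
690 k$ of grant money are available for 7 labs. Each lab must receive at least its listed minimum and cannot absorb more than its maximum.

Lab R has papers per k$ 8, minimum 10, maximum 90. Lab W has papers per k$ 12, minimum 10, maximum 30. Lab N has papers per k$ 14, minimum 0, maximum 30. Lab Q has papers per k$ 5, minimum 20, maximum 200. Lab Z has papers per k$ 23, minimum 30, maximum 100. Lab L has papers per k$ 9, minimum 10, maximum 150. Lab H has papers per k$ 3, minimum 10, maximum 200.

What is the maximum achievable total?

Meeting every minimum uses 10+10+0+20+30+10+10 = 90 k$, leaving 600.
Order the labs by papers per k$: Lab Z 23 > Lab N 14 > Lab W 12 > Lab L 9 > Lab R 8 > Lab Q 5 > Lab H 3.
Lab Z: +70 to 100 (cap) → 530 left.
Lab N takes 30 more to reach its cap of 30 → 500 left.
Lab W: +20 to 30 (cap) → 480 left.
Lab L takes 140 more to reach its cap of 150 → 340 left.
Give Lab R 80 more to hit its cap of 90 → 260 left.
Lab Q: +180 to 200 (cap) → 80 left.
Lab H: +80 (room for 190) → 90. Pool exhausted.
Total = 8×90 + 12×30 + 14×30 + 5×200 + 23×100 + 9×150 + 3×90 = 6420.

6420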